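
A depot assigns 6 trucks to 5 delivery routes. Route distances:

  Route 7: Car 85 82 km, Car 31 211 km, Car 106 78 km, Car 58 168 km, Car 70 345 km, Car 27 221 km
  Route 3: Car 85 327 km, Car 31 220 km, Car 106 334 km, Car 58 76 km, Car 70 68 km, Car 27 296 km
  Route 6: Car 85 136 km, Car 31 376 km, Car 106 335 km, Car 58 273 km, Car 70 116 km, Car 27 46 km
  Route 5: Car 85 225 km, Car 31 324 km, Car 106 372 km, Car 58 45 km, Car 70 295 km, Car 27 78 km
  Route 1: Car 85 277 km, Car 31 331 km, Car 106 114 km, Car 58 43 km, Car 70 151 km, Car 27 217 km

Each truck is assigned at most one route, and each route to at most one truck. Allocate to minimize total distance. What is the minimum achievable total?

Optimal: Car 85→Route 7 (82 km), Car 70→Route 3 (68 km), Car 27→Route 6 (46 km), Car 58→Route 5 (45 km), Car 106→Route 1 (114 km) — total 82+68+46+45+114 = 355 km.
Row-greedy (each truck in turn takes its cheapest remaining route) gives 577 km, worse by 222.
Swapping Car 106↔Car 58 (Car 106→Route 5 372 km, Car 58→Route 1 43 km) adds 256.

Min total: 355 km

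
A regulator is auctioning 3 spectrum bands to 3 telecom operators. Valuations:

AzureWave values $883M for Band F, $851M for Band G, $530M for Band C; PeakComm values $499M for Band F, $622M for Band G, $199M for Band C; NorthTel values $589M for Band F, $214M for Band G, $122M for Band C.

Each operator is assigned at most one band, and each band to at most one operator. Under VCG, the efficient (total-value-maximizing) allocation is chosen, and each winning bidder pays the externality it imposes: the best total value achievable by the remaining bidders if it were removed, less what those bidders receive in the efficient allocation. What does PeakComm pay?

Efficient allocation: AzureWave→Band C ($530M), PeakComm→Band G ($622M), NorthTel→Band F ($589M); total welfare W = $1741M.
PeakComm receives Band G at value $622M, so the others get W − 622 = $1119M.
Without PeakComm: best allocation of the remaining 2 bidders over all 3 bands is AzureWave→Band G ($851M), NorthTel→Band F ($589M), total $1440M.
VCG payment = (others' best without PeakComm) − (others' welfare with PeakComm) = 1440 − 1119 = $321M.

PeakComm pays $321M.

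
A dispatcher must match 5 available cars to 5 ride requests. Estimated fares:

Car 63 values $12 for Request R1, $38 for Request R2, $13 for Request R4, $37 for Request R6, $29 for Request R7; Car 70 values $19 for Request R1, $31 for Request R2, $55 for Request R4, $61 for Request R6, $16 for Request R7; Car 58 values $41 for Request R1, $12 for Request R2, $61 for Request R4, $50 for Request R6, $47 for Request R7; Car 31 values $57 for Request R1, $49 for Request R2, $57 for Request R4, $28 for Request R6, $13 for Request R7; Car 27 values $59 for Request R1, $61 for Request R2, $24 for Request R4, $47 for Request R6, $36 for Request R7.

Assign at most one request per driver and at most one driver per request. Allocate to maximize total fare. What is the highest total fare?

Max total: $269

Optimal: Car 63→Request R7 ($29), Car 70→Request R6 ($61), Car 58→Request R4 ($61), Car 31→Request R1 ($57), Car 27→Request R2 ($61) — total 29+61+61+57+61 = $269.
Column-greedy (each request in turn goes to its best remaining driver) gives $259, worse by 10.
Swapping Car 70↔Car 31 (Car 70→Request R1 $19, Car 31→Request R6 $28) loses 71.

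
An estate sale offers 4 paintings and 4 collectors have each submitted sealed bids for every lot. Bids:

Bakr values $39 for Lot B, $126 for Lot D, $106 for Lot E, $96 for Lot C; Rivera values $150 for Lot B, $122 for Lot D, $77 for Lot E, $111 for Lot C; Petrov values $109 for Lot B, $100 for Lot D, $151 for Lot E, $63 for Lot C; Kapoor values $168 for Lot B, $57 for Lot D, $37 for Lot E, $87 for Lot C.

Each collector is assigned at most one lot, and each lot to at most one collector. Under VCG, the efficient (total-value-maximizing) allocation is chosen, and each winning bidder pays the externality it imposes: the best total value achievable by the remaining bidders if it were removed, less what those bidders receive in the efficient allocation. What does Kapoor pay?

Kapoor pays $39.

Efficient allocation: Bakr→Lot D ($126), Rivera→Lot C ($111), Petrov→Lot E ($151), Kapoor→Lot B ($168); total welfare W = $556.
Kapoor receives Lot B at value $168, so the others get W − 168 = $388.
Without Kapoor: best allocation of the remaining 3 bidders over all 4 lots is Bakr→Lot D ($126), Rivera→Lot B ($150), Petrov→Lot E ($151), total $427.
VCG payment = (others' best without Kapoor) − (others' welfare with Kapoor) = 427 − 388 = $39.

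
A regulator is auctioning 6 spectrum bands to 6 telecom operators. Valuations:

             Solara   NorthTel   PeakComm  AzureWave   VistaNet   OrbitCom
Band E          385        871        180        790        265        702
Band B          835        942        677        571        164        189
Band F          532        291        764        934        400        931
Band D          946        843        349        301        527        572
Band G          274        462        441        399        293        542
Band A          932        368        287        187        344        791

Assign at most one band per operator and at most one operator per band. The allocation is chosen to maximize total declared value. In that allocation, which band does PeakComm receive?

PeakComm receives Band G.

Optimal: Solara→Band A ($932M), NorthTel→Band B ($942M), PeakComm→Band G ($441M), AzureWave→Band E ($790M), VistaNet→Band D ($527M), OrbitCom→Band F ($931M) — total 932+942+441+790+527+931 = $4563M.
Row-greedy (each operator in turn takes its best remaining band) gives $4328M, worse by 235.
Swapping OrbitCom↔AzureWave (OrbitCom→Band E $702M, AzureWave→Band F $934M) loses 85.
PeakComm's own top band is Band F ($764M), but forcing PeakComm→Band F and reassigning the rest optimally gives only $4526M — worse by 37.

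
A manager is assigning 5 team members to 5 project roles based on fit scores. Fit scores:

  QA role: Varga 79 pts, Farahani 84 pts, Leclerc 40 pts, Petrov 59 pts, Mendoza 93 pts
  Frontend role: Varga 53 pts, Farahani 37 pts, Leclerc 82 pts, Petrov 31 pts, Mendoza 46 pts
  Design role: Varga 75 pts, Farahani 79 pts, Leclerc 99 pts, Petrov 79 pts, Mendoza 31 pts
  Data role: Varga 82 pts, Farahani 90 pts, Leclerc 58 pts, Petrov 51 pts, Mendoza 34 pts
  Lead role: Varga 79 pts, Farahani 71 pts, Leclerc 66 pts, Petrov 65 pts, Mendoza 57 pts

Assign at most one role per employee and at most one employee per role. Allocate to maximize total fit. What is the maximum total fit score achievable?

Optimal: Varga→Lead role (79 pts), Farahani→Data role (90 pts), Leclerc→Frontend role (82 pts), Petrov→Design role (79 pts), Mendoza→QA role (93 pts) — total 79+90+82+79+93 = 423 pts.
Column-greedy (each role in turn goes to its best remaining employee) gives 401 pts, worse by 22.
Swapping Petrov↔Varga (Petrov→Lead role 65 pts, Varga→Design role 75 pts) loses 18.
Every other assignment is strictly worse.

Maximum total: 423 pts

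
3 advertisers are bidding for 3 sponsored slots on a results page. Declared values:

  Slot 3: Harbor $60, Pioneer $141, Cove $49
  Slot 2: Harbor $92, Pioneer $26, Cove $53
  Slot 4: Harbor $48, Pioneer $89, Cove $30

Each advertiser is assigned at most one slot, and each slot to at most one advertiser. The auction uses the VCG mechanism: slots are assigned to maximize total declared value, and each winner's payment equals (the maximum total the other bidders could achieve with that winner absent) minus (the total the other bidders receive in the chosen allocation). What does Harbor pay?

Harbor pays $23.

Efficient allocation: Harbor→Slot 2 ($92), Pioneer→Slot 3 ($141), Cove→Slot 4 ($30); total welfare W = $263.
Harbor receives Slot 2 at value $92, so the others get W − 92 = $171.
Without Harbor: best allocation of the remaining 2 bidders over all 3 slots is Pioneer→Slot 3 ($141), Cove→Slot 2 ($53), total $194.
VCG payment = (others' best without Harbor) − (others' welfare with Harbor) = 194 − 171 = $23.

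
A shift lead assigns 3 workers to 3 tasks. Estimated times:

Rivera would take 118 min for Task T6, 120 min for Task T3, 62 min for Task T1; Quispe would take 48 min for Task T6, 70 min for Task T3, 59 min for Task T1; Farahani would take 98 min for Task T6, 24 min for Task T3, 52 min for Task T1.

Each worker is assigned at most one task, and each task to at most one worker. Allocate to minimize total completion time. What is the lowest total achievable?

Minimum total: 134 min

Treat this as an assignment problem: match each worker to one task.
Optimal: Rivera→Task T1 (62 min), Quispe→Task T6 (48 min), Farahani→Task T3 (24 min) — total 62+48+24 = 134 min.
Swapping Rivera↔Quispe (Rivera→Task T6 118 min, Quispe→Task T1 59 min) adds 67.
Every other assignment is strictly worse.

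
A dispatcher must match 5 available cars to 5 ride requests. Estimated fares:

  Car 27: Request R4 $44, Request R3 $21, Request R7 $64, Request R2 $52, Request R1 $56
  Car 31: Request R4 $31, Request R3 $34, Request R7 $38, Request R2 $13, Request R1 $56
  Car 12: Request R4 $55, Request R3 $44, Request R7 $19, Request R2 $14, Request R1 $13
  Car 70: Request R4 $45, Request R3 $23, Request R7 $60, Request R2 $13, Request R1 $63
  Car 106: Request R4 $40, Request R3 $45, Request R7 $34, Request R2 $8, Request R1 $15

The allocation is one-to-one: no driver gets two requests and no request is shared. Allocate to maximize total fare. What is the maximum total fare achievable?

Optimal: Car 27→Request R2 ($52), Car 31→Request R1 ($56), Car 12→Request R4 ($55), Car 70→Request R7 ($60), Car 106→Request R3 ($45) — total 52+56+55+60+45 = $268.
Max-entry greedy (repeatedly take the single best remaining cell) gives $240, worse by 28.
Swapping Car 70↔Car 27 (Car 70→Request R2 $13, Car 27→Request R7 $64) loses 35.

Maximum total: $268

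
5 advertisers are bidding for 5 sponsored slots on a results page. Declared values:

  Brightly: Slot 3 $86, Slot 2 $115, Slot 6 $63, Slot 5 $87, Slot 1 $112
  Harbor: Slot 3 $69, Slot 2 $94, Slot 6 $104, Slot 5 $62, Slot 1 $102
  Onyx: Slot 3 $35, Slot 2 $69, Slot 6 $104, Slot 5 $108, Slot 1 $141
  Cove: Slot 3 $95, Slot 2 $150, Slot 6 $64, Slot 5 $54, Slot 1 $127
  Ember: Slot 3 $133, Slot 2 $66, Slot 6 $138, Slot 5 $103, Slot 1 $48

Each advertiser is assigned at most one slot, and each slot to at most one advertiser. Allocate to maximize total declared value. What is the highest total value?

This is a one-to-one assignment (maximum-weight bipartite matching).
Optimal: Brightly→Slot 5 ($87), Harbor→Slot 6 ($104), Onyx→Slot 1 ($141), Cove→Slot 2 ($150), Ember→Slot 3 ($133) — total 87+104+141+150+133 = $615.
Swapping Harbor↔Cove (Harbor→Slot 2 $94, Cove→Slot 6 $64) loses 96.

Max total: $615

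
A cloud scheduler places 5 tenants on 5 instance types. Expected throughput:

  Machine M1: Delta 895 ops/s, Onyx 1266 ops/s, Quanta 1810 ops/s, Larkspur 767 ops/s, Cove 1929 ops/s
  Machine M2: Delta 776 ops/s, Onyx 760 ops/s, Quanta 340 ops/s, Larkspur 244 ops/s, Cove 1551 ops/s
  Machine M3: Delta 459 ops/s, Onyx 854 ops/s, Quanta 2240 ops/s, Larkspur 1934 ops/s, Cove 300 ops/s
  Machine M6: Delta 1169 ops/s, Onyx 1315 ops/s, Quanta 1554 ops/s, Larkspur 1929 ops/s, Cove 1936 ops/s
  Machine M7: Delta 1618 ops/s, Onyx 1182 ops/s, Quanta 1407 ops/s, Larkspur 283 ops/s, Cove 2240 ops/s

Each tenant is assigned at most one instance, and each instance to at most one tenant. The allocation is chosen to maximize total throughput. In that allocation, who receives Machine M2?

This is a one-to-one assignment (maximum-weight bipartite matching).
Optimal: Delta→Machine M7 (1618 ops/s), Onyx→Machine M1 (1266 ops/s), Quanta→Machine M3 (2240 ops/s), Larkspur→Machine M6 (1929 ops/s), Cove→Machine M2 (1551 ops/s) — total 1618+1266+2240+1929+1551 = 8604 ops/s.
Row-greedy (each tenant in turn takes its best remaining instance) gives 7491 ops/s, worse by 1113.
Checked against all permutations: 8604 ops/s is optimal.
Cove's own top instance is Machine M7 (2240 ops/s), but forcing Cove→Machine M7 and reassigning the rest optimally gives only 8451 ops/s — worse by 153.

Cove receives Machine M2.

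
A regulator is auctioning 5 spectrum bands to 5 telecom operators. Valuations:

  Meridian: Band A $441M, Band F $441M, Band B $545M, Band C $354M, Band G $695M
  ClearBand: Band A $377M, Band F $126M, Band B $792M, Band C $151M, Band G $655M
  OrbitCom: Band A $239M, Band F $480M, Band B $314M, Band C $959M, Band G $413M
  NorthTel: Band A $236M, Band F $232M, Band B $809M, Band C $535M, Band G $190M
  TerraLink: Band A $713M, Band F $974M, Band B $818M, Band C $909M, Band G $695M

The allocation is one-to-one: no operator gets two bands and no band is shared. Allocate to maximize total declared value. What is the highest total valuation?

Maximum total: $3838M

Optimal: Meridian→Band A ($441M), ClearBand→Band G ($655M), OrbitCom→Band C ($959M), NorthTel→Band B ($809M), TerraLink→Band F ($974M) — total 441+655+959+809+974 = $3838M.
Row-greedy (each operator in turn takes its best remaining band) gives $3656M, worse by 182.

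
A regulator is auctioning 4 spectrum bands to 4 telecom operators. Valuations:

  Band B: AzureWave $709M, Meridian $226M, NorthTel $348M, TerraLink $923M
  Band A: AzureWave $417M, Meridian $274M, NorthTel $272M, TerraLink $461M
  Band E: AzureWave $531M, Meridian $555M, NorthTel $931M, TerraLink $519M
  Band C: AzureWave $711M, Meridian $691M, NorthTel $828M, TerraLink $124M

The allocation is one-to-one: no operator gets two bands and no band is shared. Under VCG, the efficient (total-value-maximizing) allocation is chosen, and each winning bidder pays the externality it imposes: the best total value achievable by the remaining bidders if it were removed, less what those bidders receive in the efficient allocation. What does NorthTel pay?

NorthTel pays $158M.

Efficient allocation: AzureWave→Band A ($417M), Meridian→Band C ($691M), NorthTel→Band E ($931M), TerraLink→Band B ($923M); total welfare W = $2962M.
NorthTel receives Band E at value $931M, so the others get W − 931 = $2031M.
Without NorthTel: best allocation of the remaining 3 bidders over all 4 bands is AzureWave→Band C ($711M), Meridian→Band E ($555M), TerraLink→Band B ($923M), total $2189M.
VCG payment = (others' best without NorthTel) − (others' welfare with NorthTel) = 2189 − 2031 = $158M.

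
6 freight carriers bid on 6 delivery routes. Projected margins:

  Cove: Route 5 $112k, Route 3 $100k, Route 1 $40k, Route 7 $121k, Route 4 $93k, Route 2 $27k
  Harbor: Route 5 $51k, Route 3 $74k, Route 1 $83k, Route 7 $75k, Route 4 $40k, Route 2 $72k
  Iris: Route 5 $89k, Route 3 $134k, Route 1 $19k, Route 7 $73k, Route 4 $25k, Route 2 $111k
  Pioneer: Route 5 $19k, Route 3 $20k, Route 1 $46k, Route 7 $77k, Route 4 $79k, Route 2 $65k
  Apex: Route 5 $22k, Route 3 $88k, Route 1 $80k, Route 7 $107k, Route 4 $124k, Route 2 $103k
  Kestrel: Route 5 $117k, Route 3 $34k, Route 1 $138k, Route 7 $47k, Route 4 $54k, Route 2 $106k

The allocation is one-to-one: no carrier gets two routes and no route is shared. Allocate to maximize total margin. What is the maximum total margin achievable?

This is the linear assignment problem.
Optimal: Cove→Route 5 ($112k), Harbor→Route 2 ($72k), Iris→Route 3 ($134k), Pioneer→Route 7 ($77k), Apex→Route 4 ($124k), Kestrel→Route 1 ($138k) — total 112+72+134+77+124+138 = $657k.
Column-greedy (each route in turn goes to its best remaining carrier) gives $644k, worse by 13.
Swapping Iris↔Pioneer (Iris→Route 7 $73k, Pioneer→Route 3 $20k) loses 118.

Maximum total: $657k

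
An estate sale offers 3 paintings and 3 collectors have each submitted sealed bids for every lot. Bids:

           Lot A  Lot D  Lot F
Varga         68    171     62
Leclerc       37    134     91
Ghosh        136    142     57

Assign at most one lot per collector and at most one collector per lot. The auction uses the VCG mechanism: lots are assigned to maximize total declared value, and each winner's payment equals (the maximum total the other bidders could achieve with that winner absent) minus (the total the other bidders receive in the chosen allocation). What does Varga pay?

Varga pays $43.

Efficient allocation: Varga→Lot D ($171), Leclerc→Lot F ($91), Ghosh→Lot A ($136); total welfare W = $398.
Varga receives Lot D at value $171, so the others get W − 171 = $227.
Without Varga: best allocation of the remaining 2 bidders over all 3 lots is Leclerc→Lot D ($134), Ghosh→Lot A ($136), total $270.
VCG payment = (others' best without Varga) − (others' welfare with Varga) = 270 − 227 = $43.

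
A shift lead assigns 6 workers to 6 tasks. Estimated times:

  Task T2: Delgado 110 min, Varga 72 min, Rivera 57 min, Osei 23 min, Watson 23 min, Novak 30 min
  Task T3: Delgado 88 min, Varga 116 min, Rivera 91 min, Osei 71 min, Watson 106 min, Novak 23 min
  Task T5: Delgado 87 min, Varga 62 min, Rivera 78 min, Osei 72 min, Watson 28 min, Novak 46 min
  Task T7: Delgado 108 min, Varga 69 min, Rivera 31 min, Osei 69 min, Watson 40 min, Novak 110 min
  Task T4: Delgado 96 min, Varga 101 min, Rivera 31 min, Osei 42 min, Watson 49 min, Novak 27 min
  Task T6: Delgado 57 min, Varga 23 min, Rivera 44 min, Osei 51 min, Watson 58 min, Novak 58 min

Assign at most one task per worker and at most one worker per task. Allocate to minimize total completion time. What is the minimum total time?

Optimal: Delgado→Task T3 (88 min), Varga→Task T6 (23 min), Rivera→Task T7 (31 min), Osei→Task T2 (23 min), Watson→Task T5 (28 min), Novak→Task T4 (27 min) — total 88+23+31+23+28+27 = 220 min.
Min-entry greedy (repeatedly take the single cheapest remaining cell) gives 224 min, worse by 4.
Next-best assignment: Delgado→Task T4, Varga→Task T6, Rivera→Task T7, Osei→Task T2, Watson→Task T5, Novak→Task T3 = 224 min.

Minimum total: 220 min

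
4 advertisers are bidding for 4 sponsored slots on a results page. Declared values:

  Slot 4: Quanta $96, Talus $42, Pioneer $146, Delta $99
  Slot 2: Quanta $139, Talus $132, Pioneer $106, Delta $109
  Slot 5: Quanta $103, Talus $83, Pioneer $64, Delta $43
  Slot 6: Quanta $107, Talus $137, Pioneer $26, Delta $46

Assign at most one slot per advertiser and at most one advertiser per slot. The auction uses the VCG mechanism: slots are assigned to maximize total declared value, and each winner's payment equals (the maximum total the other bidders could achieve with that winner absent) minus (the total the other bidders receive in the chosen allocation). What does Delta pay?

Delta pays $36.

Efficient allocation: Quanta→Slot 5 ($103), Talus→Slot 6 ($137), Pioneer→Slot 4 ($146), Delta→Slot 2 ($109); total welfare W = $495.
Delta receives Slot 2 at value $109, so the others get W − 109 = $386.
Without Delta: best allocation of the remaining 3 bidders over all 4 slots is Quanta→Slot 2 ($139), Talus→Slot 6 ($137), Pioneer→Slot 4 ($146), total $422.
VCG payment = (others' best without Delta) − (others' welfare with Delta) = 422 − 386 = $36.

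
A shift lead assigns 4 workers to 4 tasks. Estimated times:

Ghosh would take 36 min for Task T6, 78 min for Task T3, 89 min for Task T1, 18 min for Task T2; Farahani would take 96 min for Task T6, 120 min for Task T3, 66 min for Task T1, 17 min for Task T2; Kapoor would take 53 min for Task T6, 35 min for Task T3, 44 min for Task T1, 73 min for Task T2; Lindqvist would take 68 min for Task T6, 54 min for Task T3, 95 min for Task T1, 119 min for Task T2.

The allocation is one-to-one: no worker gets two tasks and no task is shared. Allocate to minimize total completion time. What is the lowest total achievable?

Optimal: Ghosh→Task T6 (36 min), Farahani→Task T2 (17 min), Kapoor→Task T1 (44 min), Lindqvist→Task T3 (54 min) — total 36+17+44+54 = 151 min.
Next-best assignment: Ghosh→Task T6, Farahani→Task T2, Kapoor→Task T3, Lindqvist→Task T1 = 183 min.
Checked against all permutations: 151 min is optimal.

Minimum total: 151 min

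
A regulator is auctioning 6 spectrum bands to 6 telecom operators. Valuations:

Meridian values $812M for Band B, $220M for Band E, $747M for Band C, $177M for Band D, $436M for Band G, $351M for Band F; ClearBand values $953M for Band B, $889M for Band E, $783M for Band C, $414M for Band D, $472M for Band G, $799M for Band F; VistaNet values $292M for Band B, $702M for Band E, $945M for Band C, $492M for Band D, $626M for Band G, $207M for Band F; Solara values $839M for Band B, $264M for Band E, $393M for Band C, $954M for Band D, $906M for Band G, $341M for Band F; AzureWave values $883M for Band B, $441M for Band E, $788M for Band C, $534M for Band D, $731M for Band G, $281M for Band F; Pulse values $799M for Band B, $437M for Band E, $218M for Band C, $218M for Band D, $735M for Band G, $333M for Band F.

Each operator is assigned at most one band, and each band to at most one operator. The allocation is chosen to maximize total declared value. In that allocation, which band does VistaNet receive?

Treat this as an assignment problem: match each operator to one band.
Optimal: Meridian→Band C ($747M), ClearBand→Band F ($799M), VistaNet→Band E ($702M), Solara→Band D ($954M), AzureWave→Band B ($883M), Pulse→Band G ($735M) — total 747+799+702+954+883+735 = $4820M.
Column-greedy (each band in turn goes to its best remaining operator) gives $4483M, worse by 337.
VistaNet's own top band is Band C ($945M), but forcing VistaNet→Band C and reassigning the rest optimally gives only $4757M — worse by 63.

VistaNet receives Band E.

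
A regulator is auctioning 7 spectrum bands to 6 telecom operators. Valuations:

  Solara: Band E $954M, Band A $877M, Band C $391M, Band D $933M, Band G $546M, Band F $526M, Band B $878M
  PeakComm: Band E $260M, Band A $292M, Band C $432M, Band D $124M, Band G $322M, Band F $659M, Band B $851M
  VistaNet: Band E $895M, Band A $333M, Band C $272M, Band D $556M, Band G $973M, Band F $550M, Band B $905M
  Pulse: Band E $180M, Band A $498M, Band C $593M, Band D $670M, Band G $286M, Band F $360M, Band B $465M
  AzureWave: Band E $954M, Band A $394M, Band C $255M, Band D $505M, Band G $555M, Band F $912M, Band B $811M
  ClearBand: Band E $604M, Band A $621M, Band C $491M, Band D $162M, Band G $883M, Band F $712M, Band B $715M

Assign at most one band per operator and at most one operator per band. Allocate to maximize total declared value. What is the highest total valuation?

Maximum total: $5088M

Optimal: Solara→Band A ($877M), PeakComm→Band B ($851M), VistaNet→Band E ($895M), Pulse→Band D ($670M), AzureWave→Band F ($912M), ClearBand→Band G ($883M) — total 877+851+895+670+912+883 = $5088M.
Row-greedy (each operator in turn takes its best remaining band) gives $4981M, worse by 107.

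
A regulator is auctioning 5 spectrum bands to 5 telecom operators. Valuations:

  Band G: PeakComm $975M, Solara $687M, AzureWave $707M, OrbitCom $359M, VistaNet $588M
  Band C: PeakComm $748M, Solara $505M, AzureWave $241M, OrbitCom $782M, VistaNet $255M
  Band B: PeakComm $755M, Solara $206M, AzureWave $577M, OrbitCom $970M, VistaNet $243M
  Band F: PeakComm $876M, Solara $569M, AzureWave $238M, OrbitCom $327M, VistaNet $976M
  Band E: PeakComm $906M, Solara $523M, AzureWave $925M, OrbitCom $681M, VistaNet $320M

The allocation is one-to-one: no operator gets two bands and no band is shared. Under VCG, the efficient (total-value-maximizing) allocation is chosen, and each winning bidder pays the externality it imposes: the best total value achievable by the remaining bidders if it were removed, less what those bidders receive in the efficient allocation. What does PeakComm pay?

Efficient allocation: PeakComm→Band G ($975M), Solara→Band C ($505M), AzureWave→Band E ($925M), OrbitCom→Band B ($970M), VistaNet→Band F ($976M); total welfare W = $4351M.
PeakComm receives Band G at value $975M, so the others get W − 975 = $3376M.
Without PeakComm: best allocation of the remaining 4 bidders over all 5 bands is Solara→Band G ($687M), AzureWave→Band E ($925M), OrbitCom→Band B ($970M), VistaNet→Band F ($976M), total $3558M.
VCG payment = (others' best without PeakComm) − (others' welfare with PeakComm) = 3558 − 3376 = $182M.

PeakComm pays $182M.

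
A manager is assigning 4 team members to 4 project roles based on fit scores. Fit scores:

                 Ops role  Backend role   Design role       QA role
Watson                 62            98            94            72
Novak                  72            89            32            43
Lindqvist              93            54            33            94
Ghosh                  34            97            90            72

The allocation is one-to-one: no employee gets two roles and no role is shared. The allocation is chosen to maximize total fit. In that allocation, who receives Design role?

Optimal: Watson→Design role (94 pts), Novak→Ops role (72 pts), Lindqvist→QA role (94 pts), Ghosh→Backend role (97 pts) — total 94+72+94+97 = 357 pts.
Column-greedy (each role in turn goes to its best remaining employee) gives 324 pts, worse by 33.
Watson's own top role is Backend role (98 pts), but forcing Watson→Backend role and reassigning the rest optimally gives only 354 pts — worse by 3.

Watson receives Design role.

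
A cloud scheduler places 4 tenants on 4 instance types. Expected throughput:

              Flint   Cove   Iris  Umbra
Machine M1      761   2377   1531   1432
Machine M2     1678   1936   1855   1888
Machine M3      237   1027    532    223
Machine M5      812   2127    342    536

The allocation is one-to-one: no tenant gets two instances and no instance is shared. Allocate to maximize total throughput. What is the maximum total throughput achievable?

Treat this as an assignment problem: match each tenant to one instance.
Optimal: Flint→Machine M3 (237 ops/s), Cove→Machine M5 (2127 ops/s), Iris→Machine M1 (1531 ops/s), Umbra→Machine M2 (1888 ops/s) — total 237+2127+1531+1888 = 5783 ops/s.
Column-greedy (each instance in turn goes to its best remaining tenant) gives 5609 ops/s, worse by 174.
Next-best assignment: Flint→Machine M2, Cove→Machine M5, Iris→Machine M3, Umbra→Machine M1 = 5769 ops/s.

Maximum total: 5783 ops/s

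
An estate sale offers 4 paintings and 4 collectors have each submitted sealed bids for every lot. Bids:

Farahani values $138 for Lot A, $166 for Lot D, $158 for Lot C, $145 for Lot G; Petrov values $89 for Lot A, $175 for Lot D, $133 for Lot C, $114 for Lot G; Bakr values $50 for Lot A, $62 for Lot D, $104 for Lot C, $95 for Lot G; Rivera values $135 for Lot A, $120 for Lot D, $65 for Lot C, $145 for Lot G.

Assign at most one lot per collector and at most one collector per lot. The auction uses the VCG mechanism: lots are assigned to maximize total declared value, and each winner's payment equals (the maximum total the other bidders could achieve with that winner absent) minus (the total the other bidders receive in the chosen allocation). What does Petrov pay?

Petrov pays $27.

Efficient allocation: Farahani→Lot C ($158), Petrov→Lot D ($175), Bakr→Lot G ($95), Rivera→Lot A ($135); total welfare W = $563.
Petrov receives Lot D at value $175, so the others get W − 175 = $388.
Without Petrov: best allocation of the remaining 3 bidders over all 4 lots is Farahani→Lot D ($166), Bakr→Lot C ($104), Rivera→Lot G ($145), total $415.
VCG payment = (others' best without Petrov) − (others' welfare with Petrov) = 415 − 388 = $27.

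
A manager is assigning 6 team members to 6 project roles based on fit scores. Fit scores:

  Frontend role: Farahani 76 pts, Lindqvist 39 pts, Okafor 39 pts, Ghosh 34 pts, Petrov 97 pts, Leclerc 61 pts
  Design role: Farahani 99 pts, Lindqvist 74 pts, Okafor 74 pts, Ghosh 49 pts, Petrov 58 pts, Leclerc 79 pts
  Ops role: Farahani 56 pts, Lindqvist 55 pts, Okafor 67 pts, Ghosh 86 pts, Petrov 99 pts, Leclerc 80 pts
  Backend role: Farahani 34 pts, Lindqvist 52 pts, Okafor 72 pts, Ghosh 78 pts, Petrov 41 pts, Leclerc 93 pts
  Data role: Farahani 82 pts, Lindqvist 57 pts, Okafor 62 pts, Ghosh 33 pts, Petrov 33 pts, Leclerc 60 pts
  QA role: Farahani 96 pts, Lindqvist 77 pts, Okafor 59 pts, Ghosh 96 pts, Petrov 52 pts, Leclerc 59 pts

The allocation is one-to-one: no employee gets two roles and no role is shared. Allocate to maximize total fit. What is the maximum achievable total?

Maximum total: 514 pts

Optimal: Farahani→Design role (99 pts), Lindqvist→QA role (77 pts), Okafor→Data role (62 pts), Ghosh→Ops role (86 pts), Petrov→Frontend role (97 pts), Leclerc→Backend role (93 pts) — total 99+77+62+86+97+93 = 514 pts.
Max-entry greedy (repeatedly take the single best remaining cell) gives 488 pts, worse by 26.
Next-best assignment: Farahani→Design role, Lindqvist→Data role, Okafor→Ops role, Ghosh→QA role, Petrov→Frontend role, Leclerc→Backend role = 509 pts.
Swapping Leclerc↔Okafor (Leclerc→Data role 60 pts, Okafor→Backend role 72 pts) loses 23.
Checked against all permutations: 514 pts is optimal.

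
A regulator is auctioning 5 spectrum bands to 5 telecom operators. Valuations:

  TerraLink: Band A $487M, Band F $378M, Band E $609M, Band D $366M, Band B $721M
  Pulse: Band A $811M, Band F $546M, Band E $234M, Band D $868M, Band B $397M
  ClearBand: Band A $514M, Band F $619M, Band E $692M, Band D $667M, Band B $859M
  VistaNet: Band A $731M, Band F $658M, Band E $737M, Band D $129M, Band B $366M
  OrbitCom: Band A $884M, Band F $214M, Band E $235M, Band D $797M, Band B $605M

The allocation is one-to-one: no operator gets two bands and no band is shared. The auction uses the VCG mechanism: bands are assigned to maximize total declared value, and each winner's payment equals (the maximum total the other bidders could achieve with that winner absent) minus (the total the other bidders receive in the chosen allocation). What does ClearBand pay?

Efficient allocation: TerraLink→Band E ($609M), Pulse→Band D ($868M), ClearBand→Band B ($859M), VistaNet→Band F ($658M), OrbitCom→Band A ($884M); total welfare W = $3878M.
ClearBand receives Band B at value $859M, so the others get W − 859 = $3019M.
Without ClearBand: best allocation of the remaining 4 bidders over all 5 bands is TerraLink→Band B ($721M), Pulse→Band D ($868M), VistaNet→Band E ($737M), OrbitCom→Band A ($884M), total $3210M.
VCG payment = (others' best without ClearBand) − (others' welfare with ClearBand) = 3210 − 3019 = $191M.

ClearBand pays $191M.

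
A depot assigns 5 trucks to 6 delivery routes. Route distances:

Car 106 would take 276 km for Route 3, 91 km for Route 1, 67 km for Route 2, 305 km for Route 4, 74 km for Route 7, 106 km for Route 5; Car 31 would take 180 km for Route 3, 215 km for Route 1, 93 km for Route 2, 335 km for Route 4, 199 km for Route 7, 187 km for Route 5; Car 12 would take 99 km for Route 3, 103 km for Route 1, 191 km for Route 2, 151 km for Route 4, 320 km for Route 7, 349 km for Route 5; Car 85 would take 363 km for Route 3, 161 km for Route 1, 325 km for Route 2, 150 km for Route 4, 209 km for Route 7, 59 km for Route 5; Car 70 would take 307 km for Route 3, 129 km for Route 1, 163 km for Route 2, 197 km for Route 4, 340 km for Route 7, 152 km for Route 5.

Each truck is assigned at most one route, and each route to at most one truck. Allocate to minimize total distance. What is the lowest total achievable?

This is a one-to-one assignment (minimum-cost bipartite matching).
Optimal: Car 106→Route 7 (74 km), Car 31→Route 2 (93 km), Car 12→Route 3 (99 km), Car 85→Route 5 (59 km), Car 70→Route 1 (129 km) — total 74+93+99+59+129 = 454 km.
Column-greedy (each route in turn goes to its cheapest remaining truck) gives 773 km, worse by 319.
No other one-to-one assignment undercuts 454 km.

Minimum total: 454 km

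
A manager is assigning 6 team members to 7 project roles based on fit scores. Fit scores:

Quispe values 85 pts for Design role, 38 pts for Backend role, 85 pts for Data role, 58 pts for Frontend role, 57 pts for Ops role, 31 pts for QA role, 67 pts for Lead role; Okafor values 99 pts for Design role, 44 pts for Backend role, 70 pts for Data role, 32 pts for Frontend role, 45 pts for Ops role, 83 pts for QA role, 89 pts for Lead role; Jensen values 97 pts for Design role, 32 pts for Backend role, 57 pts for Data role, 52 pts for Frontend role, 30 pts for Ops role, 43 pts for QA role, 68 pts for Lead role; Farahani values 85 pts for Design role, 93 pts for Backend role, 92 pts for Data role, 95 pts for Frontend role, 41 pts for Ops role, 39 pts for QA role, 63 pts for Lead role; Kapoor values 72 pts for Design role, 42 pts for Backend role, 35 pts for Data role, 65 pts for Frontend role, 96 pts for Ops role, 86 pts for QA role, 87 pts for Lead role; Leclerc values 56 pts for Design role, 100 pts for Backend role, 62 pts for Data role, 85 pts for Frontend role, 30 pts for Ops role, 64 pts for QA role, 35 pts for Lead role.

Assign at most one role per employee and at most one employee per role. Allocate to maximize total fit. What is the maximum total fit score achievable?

Maximum total: 562 pts

Optimal: Quispe→Data role (85 pts), Okafor→Lead role (89 pts), Jensen→Design role (97 pts), Farahani→Frontend role (95 pts), Kapoor→Ops role (96 pts), Leclerc→Backend role (100 pts) — total 85+89+97+95+96+100 = 562 pts.
Max-entry greedy (repeatedly take the single best remaining cell) gives 543 pts, worse by 19.
Swapping Okafor↔Jensen (Okafor→Design role 99 pts, Jensen→Lead role 68 pts) loses 19.
Every other assignment is strictly worse.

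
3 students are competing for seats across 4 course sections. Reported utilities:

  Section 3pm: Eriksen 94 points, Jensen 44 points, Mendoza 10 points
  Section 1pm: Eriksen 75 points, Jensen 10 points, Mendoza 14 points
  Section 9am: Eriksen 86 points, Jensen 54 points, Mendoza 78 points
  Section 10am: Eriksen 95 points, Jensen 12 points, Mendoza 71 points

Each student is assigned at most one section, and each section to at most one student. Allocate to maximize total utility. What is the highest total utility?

Max total: 219 points

This is a one-to-one assignment (maximum-weight bipartite matching).
Optimal: Eriksen→Section 3pm (94 points), Jensen→Section 9am (54 points), Mendoza→Section 10am (71 points) — total 94+54+71 = 219 points.
Row-greedy (each student in turn takes its best remaining section) gives 163 points, worse by 56.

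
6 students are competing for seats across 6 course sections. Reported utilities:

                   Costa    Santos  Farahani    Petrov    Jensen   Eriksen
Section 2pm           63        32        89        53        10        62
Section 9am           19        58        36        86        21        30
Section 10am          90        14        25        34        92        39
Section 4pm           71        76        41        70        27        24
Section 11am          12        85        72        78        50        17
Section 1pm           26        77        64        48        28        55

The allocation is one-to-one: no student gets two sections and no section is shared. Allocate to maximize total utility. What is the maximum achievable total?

Max total: 478 points

Optimal: Costa→Section 4pm (71 points), Santos→Section 11am (85 points), Farahani→Section 2pm (89 points), Petrov→Section 9am (86 points), Jensen→Section 10am (92 points), Eriksen→Section 1pm (55 points) — total 71+85+89+86+92+55 = 478 points.
Row-greedy (each student in turn takes its best remaining section) gives 402 points, worse by 76.
Next-best assignment: Costa→Section 4pm, Santos→Section 11am, Farahani→Section 1pm, Petrov→Section 9am, Jensen→Section 10am, Eriksen→Section 2pm = 460 points.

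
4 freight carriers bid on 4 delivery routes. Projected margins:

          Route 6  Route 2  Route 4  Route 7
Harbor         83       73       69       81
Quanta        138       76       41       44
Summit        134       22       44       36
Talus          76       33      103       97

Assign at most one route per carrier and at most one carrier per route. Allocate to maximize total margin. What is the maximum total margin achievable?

This is the linear assignment problem.
Optimal: Harbor→Route 7 ($81k), Quanta→Route 2 ($76k), Summit→Route 6 ($134k), Talus→Route 4 ($103k) — total 81+76+134+103 = $394k.
Max-entry greedy (repeatedly take the single best remaining cell) gives $344k, worse by 50.
Swapping Quanta↔Harbor (Quanta→Route 7 $44k, Harbor→Route 2 $73k) loses 40.

Maximum total: $394k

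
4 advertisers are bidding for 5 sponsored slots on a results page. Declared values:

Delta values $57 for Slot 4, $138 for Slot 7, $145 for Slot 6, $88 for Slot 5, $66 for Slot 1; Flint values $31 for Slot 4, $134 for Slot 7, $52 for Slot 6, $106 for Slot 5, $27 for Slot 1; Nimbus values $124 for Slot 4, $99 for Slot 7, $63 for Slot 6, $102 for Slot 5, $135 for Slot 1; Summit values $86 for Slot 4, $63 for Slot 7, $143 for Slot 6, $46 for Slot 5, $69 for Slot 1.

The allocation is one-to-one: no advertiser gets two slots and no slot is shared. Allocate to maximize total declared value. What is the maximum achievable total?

This is a one-to-one assignment (maximum-weight bipartite matching).
Optimal: Delta→Slot 7 ($138), Flint→Slot 5 ($106), Nimbus→Slot 1 ($135), Summit→Slot 6 ($143) — total 138+106+135+143 = $522.
Row-greedy (each advertiser in turn takes its best remaining slot) gives $500, worse by 22.
Next-best assignment: Delta→Slot 7, Flint→Slot 5, Nimbus→Slot 4, Summit→Slot 6 = $511.
Swapping Nimbus↔Delta (Nimbus→Slot 7 $99, Delta→Slot 1 $66) loses 108.
No other one-to-one assignment exceeds $522.

Max total: $522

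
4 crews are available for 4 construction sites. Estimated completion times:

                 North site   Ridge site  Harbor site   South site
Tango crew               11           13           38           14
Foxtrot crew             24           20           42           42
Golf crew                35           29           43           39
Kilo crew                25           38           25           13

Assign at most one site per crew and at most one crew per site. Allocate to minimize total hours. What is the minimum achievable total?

Min total: 87 hours

Optimal: Tango crew→North site (11 hours), Foxtrot crew→Ridge site (20 hours), Golf crew→Harbor site (43 hours), Kilo crew→South site (13 hours) — total 11+20+43+13 = 87 hours.
Row-greedy (each crew in turn takes its cheapest remaining site) gives 95 hours, worse by 8.
Next-best assignment: Tango crew→South site, Foxtrot crew→North site, Golf crew→Ridge site, Kilo crew→Harbor site = 92 hours.
Swapping Tango crew↔Foxtrot crew (Tango crew→Ridge site 13 hours, Foxtrot crew→North site 24 hours) adds 6.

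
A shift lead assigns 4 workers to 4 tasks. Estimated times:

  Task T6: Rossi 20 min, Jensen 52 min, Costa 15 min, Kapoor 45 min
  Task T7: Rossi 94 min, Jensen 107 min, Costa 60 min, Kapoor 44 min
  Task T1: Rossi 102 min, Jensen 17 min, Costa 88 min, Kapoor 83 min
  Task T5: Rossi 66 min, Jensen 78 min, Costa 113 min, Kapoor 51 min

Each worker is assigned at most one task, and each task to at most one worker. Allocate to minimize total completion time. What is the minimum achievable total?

Minimum total: 142 min

Treat this as an assignment problem: match each worker to one task.
Optimal: Rossi→Task T5 (66 min), Jensen→Task T1 (17 min), Costa→Task T6 (15 min), Kapoor→Task T7 (44 min) — total 66+17+15+44 = 142 min.
Row-greedy (each worker in turn takes its cheapest remaining task) gives 148 min, worse by 6.
Next-best assignment: Rossi→Task T6, Jensen→Task T1, Costa→Task T7, Kapoor→Task T5 = 148 min.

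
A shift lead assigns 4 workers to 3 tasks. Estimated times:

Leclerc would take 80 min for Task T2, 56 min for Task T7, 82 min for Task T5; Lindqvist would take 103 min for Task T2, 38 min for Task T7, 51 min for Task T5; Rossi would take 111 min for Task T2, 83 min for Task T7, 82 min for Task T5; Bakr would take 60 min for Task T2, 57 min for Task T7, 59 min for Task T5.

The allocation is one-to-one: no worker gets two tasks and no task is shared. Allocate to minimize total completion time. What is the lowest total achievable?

Optimal: Bakr→Task T2 (60 min), Leclerc→Task T7 (56 min), Lindqvist→Task T5 (51 min) — total 60+56+51 = 167 min.
Column-greedy (each task in turn goes to its cheapest remaining worker) gives 180 min, worse by 13.

Minimum total: 167 min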